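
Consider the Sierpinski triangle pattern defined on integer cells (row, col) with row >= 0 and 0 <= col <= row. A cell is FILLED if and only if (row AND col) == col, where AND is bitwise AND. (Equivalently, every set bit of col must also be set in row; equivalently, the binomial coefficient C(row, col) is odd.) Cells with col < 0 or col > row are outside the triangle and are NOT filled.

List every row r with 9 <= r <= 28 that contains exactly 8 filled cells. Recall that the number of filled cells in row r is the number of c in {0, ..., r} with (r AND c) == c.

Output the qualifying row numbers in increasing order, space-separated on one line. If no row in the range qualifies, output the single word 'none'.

Answer: 11 13 14 19 21 22 25 26 28

Derivation:
Row r has 2^popcount(r) filled cells, so we need popcount(r) = log2(8) = 3.
Scan r = 9..28 and keep those with exactly 3 one-bits:
r=9=1001 popcount=2 -> skip
r=10=1010 popcount=2 -> skip
r=11=1011 popcount=3 -> KEEP
r=12=1100 popcount=2 -> skip
r=13=1101 popcount=3 -> KEEP
r=14=1110 popcount=3 -> KEEP
r=15=1111 popcount=4 -> skip
r=16=10000 popcount=1 -> skip
r=17=10001 popcount=2 -> skip
r=18=10010 popcount=2 -> skip
r=19=10011 popcount=3 -> KEEP
r=20=10100 popcount=2 -> skip
r=21=10101 popcount=3 -> KEEP
r=22=10110 popcount=3 -> KEEP
r=23=10111 popcount=4 -> skip
r=24=11000 popcount=2 -> skip
r=25=11001 popcount=3 -> KEEP
r=26=11010 popcount=3 -> KEEP
r=27=11011 popcount=4 -> skip
r=28=11100 popcount=3 -> KEEP
Kept rows: 11 13 14 19 21 22 25 26 28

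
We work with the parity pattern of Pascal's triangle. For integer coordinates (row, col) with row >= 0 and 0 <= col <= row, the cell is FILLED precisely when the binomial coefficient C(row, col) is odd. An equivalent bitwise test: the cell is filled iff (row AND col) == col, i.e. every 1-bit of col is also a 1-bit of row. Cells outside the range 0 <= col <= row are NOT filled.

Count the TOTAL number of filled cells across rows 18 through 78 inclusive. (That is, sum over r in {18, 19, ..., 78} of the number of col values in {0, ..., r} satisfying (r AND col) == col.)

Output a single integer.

Answer: 772

Derivation:
r18=10010 pc2: +4 =4
r19=10011 pc3: +8 =12
r20=10100 pc2: +4 =16
r21=10101 pc3: +8 =24
r22=10110 pc3: +8 =32
r23=10111 pc4: +16 =48
r24=11000 pc2: +4 =52
r25=11001 pc3: +8 =60
r26=11010 pc3: +8 =68
r27=11011 pc4: +16 =84
r28=11100 pc3: +8 =92
r29=11101 pc4: +16 =108
r30=11110 pc4: +16 =124
r31=11111 pc5: +32 =156
r32=100000 pc1: +2 =158
r33=100001 pc2: +4 =162
r34=100010 pc2: +4 =166
r35=100011 pc3: +8 =174
r36=100100 pc2: +4 =178
r37=100101 pc3: +8 =186
r38=100110 pc3: +8 =194
r39=100111 pc4: +16 =210
r40=101000 pc2: +4 =214
r41=101001 pc3: +8 =222
r42=101010 pc3: +8 =230
r43=101011 pc4: +16 =246
r44=101100 pc3: +8 =254
r45=101101 pc4: +16 =270
r46=101110 pc4: +16 =286
r47=101111 pc5: +32 =318
r48=110000 pc2: +4 =322
r49=110001 pc3: +8 =330
r50=110010 pc3: +8 =338
r51=110011 pc4: +16 =354
r52=110100 pc3: +8 =362
r53=110101 pc4: +16 =378
r54=110110 pc4: +16 =394
r55=110111 pc5: +32 =426
r56=111000 pc3: +8 =434
r57=111001 pc4: +16 =450
r58=111010 pc4: +16 =466
r59=111011 pc5: +32 =498
r60=111100 pc4: +16 =514
r61=111101 pc5: +32 =546
r62=111110 pc5: +32 =578
r63=111111 pc6: +64 =642
r64=1000000 pc1: +2 =644
r65=1000001 pc2: +4 =648
r66=1000010 pc2: +4 =652
r67=1000011 pc3: +8 =660
r68=1000100 pc2: +4 =664
r69=1000101 pc3: +8 =672
r70=1000110 pc3: +8 =680
r71=1000111 pc4: +16 =696
r72=1001000 pc2: +4 =700
r73=1001001 pc3: +8 =708
r74=1001010 pc3: +8 =716
r75=1001011 pc4: +16 =732
r76=1001100 pc3: +8 =740
r77=1001101 pc4: +16 =756
r78=1001110 pc4: +16 =772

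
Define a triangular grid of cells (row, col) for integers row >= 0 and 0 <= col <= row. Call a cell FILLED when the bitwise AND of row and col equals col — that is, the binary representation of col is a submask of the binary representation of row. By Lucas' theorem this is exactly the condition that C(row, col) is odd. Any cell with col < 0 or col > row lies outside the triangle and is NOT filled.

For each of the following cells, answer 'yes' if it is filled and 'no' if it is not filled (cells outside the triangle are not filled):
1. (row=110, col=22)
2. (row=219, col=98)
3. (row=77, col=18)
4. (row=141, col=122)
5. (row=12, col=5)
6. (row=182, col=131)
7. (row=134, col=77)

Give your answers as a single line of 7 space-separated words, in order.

(110,22): row=0b1101110, col=0b10110, row AND col = 0b110 = 6; 6 != 22 -> empty
(219,98): row=0b11011011, col=0b1100010, row AND col = 0b1000010 = 66; 66 != 98 -> empty
(77,18): row=0b1001101, col=0b10010, row AND col = 0b0 = 0; 0 != 18 -> empty
(141,122): row=0b10001101, col=0b1111010, row AND col = 0b1000 = 8; 8 != 122 -> empty
(12,5): row=0b1100, col=0b101, row AND col = 0b100 = 4; 4 != 5 -> empty
(182,131): row=0b10110110, col=0b10000011, row AND col = 0b10000010 = 130; 130 != 131 -> empty
(134,77): row=0b10000110, col=0b1001101, row AND col = 0b100 = 4; 4 != 77 -> empty

Answer: no no no no no no no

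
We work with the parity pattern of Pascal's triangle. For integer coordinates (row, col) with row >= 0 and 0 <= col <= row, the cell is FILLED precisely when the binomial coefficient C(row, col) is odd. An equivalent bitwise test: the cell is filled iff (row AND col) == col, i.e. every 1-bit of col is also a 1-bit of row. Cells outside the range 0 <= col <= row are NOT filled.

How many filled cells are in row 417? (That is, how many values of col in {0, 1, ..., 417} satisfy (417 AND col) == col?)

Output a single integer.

Answer: 16

Derivation:
417 in binary = 110100001
popcount(417) = number of 1-bits in 110100001 = 4
A col c satisfies (417 AND c) == c iff every set bit of c is also set in 417; each of the 4 set bits of 417 can independently be on or off in c.
count = 2^4 = 16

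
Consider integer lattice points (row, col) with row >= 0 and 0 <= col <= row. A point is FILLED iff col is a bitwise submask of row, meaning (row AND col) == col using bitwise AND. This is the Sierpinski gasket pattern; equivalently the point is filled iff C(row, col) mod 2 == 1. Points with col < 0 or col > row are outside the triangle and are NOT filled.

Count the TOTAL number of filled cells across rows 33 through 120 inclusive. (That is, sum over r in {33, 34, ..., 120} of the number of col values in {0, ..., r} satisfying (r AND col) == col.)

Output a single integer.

r33=100001 pc2: +4 =4
r34=100010 pc2: +4 =8
r35=100011 pc3: +8 =16
r36=100100 pc2: +4 =20
r37=100101 pc3: +8 =28
r38=100110 pc3: +8 =36
r39=100111 pc4: +16 =52
r40=101000 pc2: +4 =56
r41=101001 pc3: +8 =64
r42=101010 pc3: +8 =72
r43=101011 pc4: +16 =88
r44=101100 pc3: +8 =96
r45=101101 pc4: +16 =112
r46=101110 pc4: +16 =128
r47=101111 pc5: +32 =160
r48=110000 pc2: +4 =164
r49=110001 pc3: +8 =172
r50=110010 pc3: +8 =180
r51=110011 pc4: +16 =196
r52=110100 pc3: +8 =204
r53=110101 pc4: +16 =220
r54=110110 pc4: +16 =236
r55=110111 pc5: +32 =268
r56=111000 pc3: +8 =276
r57=111001 pc4: +16 =292
r58=111010 pc4: +16 =308
r59=111011 pc5: +32 =340
r60=111100 pc4: +16 =356
r61=111101 pc5: +32 =388
r62=111110 pc5: +32 =420
r63=111111 pc6: +64 =484
r64=1000000 pc1: +2 =486
r65=1000001 pc2: +4 =490
r66=1000010 pc2: +4 =494
r67=1000011 pc3: +8 =502
r68=1000100 pc2: +4 =506
r69=1000101 pc3: +8 =514
r70=1000110 pc3: +8 =522
r71=1000111 pc4: +16 =538
r72=1001000 pc2: +4 =542
r73=1001001 pc3: +8 =550
r74=1001010 pc3: +8 =558
r75=1001011 pc4: +16 =574
r76=1001100 pc3: +8 =582
r77=1001101 pc4: +16 =598
r78=1001110 pc4: +16 =614
r79=1001111 pc5: +32 =646
r80=1010000 pc2: +4 =650
r81=1010001 pc3: +8 =658
r82=1010010 pc3: +8 =666
r83=1010011 pc4: +16 =682
r84=1010100 pc3: +8 =690
r85=1010101 pc4: +16 =706
r86=1010110 pc4: +16 =722
r87=1010111 pc5: +32 =754
r88=1011000 pc3: +8 =762
r89=1011001 pc4: +16 =778
r90=1011010 pc4: +16 =794
r91=1011011 pc5: +32 =826
r92=1011100 pc4: +16 =842
r93=1011101 pc5: +32 =874
r94=1011110 pc5: +32 =906
r95=1011111 pc6: +64 =970
r96=1100000 pc2: +4 =974
r97=1100001 pc3: +8 =982
r98=1100010 pc3: +8 =990
r99=1100011 pc4: +16 =1006
r100=1100100 pc3: +8 =1014
r101=1100101 pc4: +16 =1030
r102=1100110 pc4: +16 =1046
r103=1100111 pc5: +32 =1078
r104=1101000 pc3: +8 =1086
r105=1101001 pc4: +16 =1102
r106=1101010 pc4: +16 =1118
r107=1101011 pc5: +32 =1150
r108=1101100 pc4: +16 =1166
r109=1101101 pc5: +32 =1198
r110=1101110 pc5: +32 =1230
r111=1101111 pc6: +64 =1294
r112=1110000 pc3: +8 =1302
r113=1110001 pc4: +16 =1318
r114=1110010 pc4: +16 =1334
r115=1110011 pc5: +32 =1366
r116=1110100 pc4: +16 =1382
r117=1110101 pc5: +32 =1414
r118=1110110 pc5: +32 =1446
r119=1110111 pc6: +64 =1510
r120=1111000 pc4: +16 =1526

Answer: 1526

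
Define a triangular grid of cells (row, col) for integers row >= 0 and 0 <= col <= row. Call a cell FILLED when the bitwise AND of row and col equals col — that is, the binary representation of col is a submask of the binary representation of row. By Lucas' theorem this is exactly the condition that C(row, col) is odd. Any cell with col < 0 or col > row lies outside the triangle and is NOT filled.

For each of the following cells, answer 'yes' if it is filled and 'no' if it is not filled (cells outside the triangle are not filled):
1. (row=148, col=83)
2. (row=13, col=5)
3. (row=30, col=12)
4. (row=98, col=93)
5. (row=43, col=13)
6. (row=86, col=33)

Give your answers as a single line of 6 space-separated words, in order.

(148,83): row=0b10010100, col=0b1010011, row AND col = 0b10000 = 16; 16 != 83 -> empty
(13,5): row=0b1101, col=0b101, row AND col = 0b101 = 5; 5 == 5 -> filled
(30,12): row=0b11110, col=0b1100, row AND col = 0b1100 = 12; 12 == 12 -> filled
(98,93): row=0b1100010, col=0b1011101, row AND col = 0b1000000 = 64; 64 != 93 -> empty
(43,13): row=0b101011, col=0b1101, row AND col = 0b1001 = 9; 9 != 13 -> empty
(86,33): row=0b1010110, col=0b100001, row AND col = 0b0 = 0; 0 != 33 -> empty

Answer: no yes yes no no no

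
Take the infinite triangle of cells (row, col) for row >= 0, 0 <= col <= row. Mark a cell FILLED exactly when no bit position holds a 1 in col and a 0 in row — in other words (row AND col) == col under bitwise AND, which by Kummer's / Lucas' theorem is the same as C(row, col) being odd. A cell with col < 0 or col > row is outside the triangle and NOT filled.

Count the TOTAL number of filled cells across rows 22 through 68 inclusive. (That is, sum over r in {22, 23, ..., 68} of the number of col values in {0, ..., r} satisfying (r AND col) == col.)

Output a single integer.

r22=10110 pc3: +8 =8
r23=10111 pc4: +16 =24
r24=11000 pc2: +4 =28
r25=11001 pc3: +8 =36
r26=11010 pc3: +8 =44
r27=11011 pc4: +16 =60
r28=11100 pc3: +8 =68
r29=11101 pc4: +16 =84
r30=11110 pc4: +16 =100
r31=11111 pc5: +32 =132
r32=100000 pc1: +2 =134
r33=100001 pc2: +4 =138
r34=100010 pc2: +4 =142
r35=100011 pc3: +8 =150
r36=100100 pc2: +4 =154
r37=100101 pc3: +8 =162
r38=100110 pc3: +8 =170
r39=100111 pc4: +16 =186
r40=101000 pc2: +4 =190
r41=101001 pc3: +8 =198
r42=101010 pc3: +8 =206
r43=101011 pc4: +16 =222
r44=101100 pc3: +8 =230
r45=101101 pc4: +16 =246
r46=101110 pc4: +16 =262
r47=101111 pc5: +32 =294
r48=110000 pc2: +4 =298
r49=110001 pc3: +8 =306
r50=110010 pc3: +8 =314
r51=110011 pc4: +16 =330
r52=110100 pc3: +8 =338
r53=110101 pc4: +16 =354
r54=110110 pc4: +16 =370
r55=110111 pc5: +32 =402
r56=111000 pc3: +8 =410
r57=111001 pc4: +16 =426
r58=111010 pc4: +16 =442
r59=111011 pc5: +32 =474
r60=111100 pc4: +16 =490
r61=111101 pc5: +32 =522
r62=111110 pc5: +32 =554
r63=111111 pc6: +64 =618
r64=1000000 pc1: +2 =620
r65=1000001 pc2: +4 =624
r66=1000010 pc2: +4 =628
r67=1000011 pc3: +8 =636
r68=1000100 pc2: +4 =640

Answer: 640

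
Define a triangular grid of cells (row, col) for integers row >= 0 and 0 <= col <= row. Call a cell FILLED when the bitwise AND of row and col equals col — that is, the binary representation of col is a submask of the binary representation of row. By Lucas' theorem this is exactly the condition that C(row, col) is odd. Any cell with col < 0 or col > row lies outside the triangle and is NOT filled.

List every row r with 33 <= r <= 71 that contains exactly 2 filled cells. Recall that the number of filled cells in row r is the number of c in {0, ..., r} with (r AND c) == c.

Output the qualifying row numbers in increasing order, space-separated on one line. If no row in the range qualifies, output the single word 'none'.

Row r has 2^popcount(r) filled cells, so we need popcount(r) = log2(2) = 1.
Scan r = 33..71 and keep those with exactly 1 one-bits:
r=33=100001 popcount=2 -> skip
r=34=100010 popcount=2 -> skip
r=35=100011 popcount=3 -> skip
r=36=100100 popcount=2 -> skip
r=37=100101 popcount=3 -> skip
r=38=100110 popcount=3 -> skip
r=39=100111 popcount=4 -> skip
r=40=101000 popcount=2 -> skip
r=41=101001 popcount=3 -> skip
r=42=101010 popcount=3 -> skip
r=43=101011 popcount=4 -> skip
r=44=101100 popcount=3 -> skip
r=45=101101 popcount=4 -> skip
r=46=101110 popcount=4 -> skip
r=47=101111 popcount=5 -> skip
r=48=110000 popcount=2 -> skip
r=49=110001 popcount=3 -> skip
r=50=110010 popcount=3 -> skip
r=51=110011 popcount=4 -> skip
r=52=110100 popcount=3 -> skip
r=53=110101 popcount=4 -> skip
r=54=110110 popcount=4 -> skip
r=55=110111 popcount=5 -> skip
r=56=111000 popcount=3 -> skip
r=57=111001 popcount=4 -> skip
r=58=111010 popcount=4 -> skip
r=59=111011 popcount=5 -> skip
r=60=111100 popcount=4 -> skip
r=61=111101 popcount=5 -> skip
r=62=111110 popcount=5 -> skip
r=63=111111 popcount=6 -> skip
r=64=1000000 popcount=1 -> KEEP
r=65=1000001 popcount=2 -> skip
r=66=1000010 popcount=2 -> skip
r=67=1000011 popcount=3 -> skip
r=68=1000100 popcount=2 -> skip
r=69=1000101 popcount=3 -> skip
r=70=1000110 popcount=3 -> skip
r=71=1000111 popcount=4 -> skip
Kept rows: 64

Answer: 64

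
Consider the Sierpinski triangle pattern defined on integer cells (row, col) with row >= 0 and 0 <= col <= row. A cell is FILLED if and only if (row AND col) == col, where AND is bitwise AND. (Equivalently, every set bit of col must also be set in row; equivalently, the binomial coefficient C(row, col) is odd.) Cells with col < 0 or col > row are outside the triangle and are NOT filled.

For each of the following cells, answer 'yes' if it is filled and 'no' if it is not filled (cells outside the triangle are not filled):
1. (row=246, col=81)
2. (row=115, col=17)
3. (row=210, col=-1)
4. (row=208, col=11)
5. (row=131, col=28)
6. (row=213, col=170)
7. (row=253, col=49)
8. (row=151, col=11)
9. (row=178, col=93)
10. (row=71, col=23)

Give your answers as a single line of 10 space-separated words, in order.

(246,81): row=0b11110110, col=0b1010001, row AND col = 0b1010000 = 80; 80 != 81 -> empty
(115,17): row=0b1110011, col=0b10001, row AND col = 0b10001 = 17; 17 == 17 -> filled
(210,-1): col outside [0, 210] -> not filled
(208,11): row=0b11010000, col=0b1011, row AND col = 0b0 = 0; 0 != 11 -> empty
(131,28): row=0b10000011, col=0b11100, row AND col = 0b0 = 0; 0 != 28 -> empty
(213,170): row=0b11010101, col=0b10101010, row AND col = 0b10000000 = 128; 128 != 170 -> empty
(253,49): row=0b11111101, col=0b110001, row AND col = 0b110001 = 49; 49 == 49 -> filled
(151,11): row=0b10010111, col=0b1011, row AND col = 0b11 = 3; 3 != 11 -> empty
(178,93): row=0b10110010, col=0b1011101, row AND col = 0b10000 = 16; 16 != 93 -> empty
(71,23): row=0b1000111, col=0b10111, row AND col = 0b111 = 7; 7 != 23 -> empty

Answer: no yes no no no no yes no no no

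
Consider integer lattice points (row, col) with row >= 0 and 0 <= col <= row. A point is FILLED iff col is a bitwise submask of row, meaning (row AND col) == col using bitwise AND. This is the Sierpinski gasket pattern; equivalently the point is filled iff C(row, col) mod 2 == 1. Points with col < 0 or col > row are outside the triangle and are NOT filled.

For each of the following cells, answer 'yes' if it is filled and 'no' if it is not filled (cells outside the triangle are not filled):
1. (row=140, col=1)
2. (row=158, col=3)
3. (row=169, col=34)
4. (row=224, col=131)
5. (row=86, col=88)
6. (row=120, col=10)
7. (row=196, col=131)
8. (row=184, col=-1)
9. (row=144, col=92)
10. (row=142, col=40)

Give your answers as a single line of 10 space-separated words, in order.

(140,1): row=0b10001100, col=0b1, row AND col = 0b0 = 0; 0 != 1 -> empty
(158,3): row=0b10011110, col=0b11, row AND col = 0b10 = 2; 2 != 3 -> empty
(169,34): row=0b10101001, col=0b100010, row AND col = 0b100000 = 32; 32 != 34 -> empty
(224,131): row=0b11100000, col=0b10000011, row AND col = 0b10000000 = 128; 128 != 131 -> empty
(86,88): col outside [0, 86] -> not filled
(120,10): row=0b1111000, col=0b1010, row AND col = 0b1000 = 8; 8 != 10 -> empty
(196,131): row=0b11000100, col=0b10000011, row AND col = 0b10000000 = 128; 128 != 131 -> empty
(184,-1): col outside [0, 184] -> not filled
(144,92): row=0b10010000, col=0b1011100, row AND col = 0b10000 = 16; 16 != 92 -> empty
(142,40): row=0b10001110, col=0b101000, row AND col = 0b1000 = 8; 8 != 40 -> empty

Answer: no no no no no no no no no no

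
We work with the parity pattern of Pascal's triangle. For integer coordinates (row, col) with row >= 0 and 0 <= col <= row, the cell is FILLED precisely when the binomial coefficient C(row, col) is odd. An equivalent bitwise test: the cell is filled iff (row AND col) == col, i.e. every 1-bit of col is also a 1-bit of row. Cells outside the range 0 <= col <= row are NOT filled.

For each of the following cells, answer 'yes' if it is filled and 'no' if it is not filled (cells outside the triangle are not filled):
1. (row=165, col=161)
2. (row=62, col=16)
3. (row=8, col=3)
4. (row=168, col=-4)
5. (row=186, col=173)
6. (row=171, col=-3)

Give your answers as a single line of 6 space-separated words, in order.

(165,161): row=0b10100101, col=0b10100001, row AND col = 0b10100001 = 161; 161 == 161 -> filled
(62,16): row=0b111110, col=0b10000, row AND col = 0b10000 = 16; 16 == 16 -> filled
(8,3): row=0b1000, col=0b11, row AND col = 0b0 = 0; 0 != 3 -> empty
(168,-4): col outside [0, 168] -> not filled
(186,173): row=0b10111010, col=0b10101101, row AND col = 0b10101000 = 168; 168 != 173 -> empty
(171,-3): col outside [0, 171] -> not filled

Answer: yes yes no no no no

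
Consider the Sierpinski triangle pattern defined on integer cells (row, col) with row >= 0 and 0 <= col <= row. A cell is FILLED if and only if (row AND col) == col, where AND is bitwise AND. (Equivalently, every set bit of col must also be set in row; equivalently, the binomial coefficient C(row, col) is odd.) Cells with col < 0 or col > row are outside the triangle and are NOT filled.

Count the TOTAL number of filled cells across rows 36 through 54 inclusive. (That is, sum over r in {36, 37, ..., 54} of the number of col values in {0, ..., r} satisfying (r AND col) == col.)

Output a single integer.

r36=100100 pc2: +4 =4
r37=100101 pc3: +8 =12
r38=100110 pc3: +8 =20
r39=100111 pc4: +16 =36
r40=101000 pc2: +4 =40
r41=101001 pc3: +8 =48
r42=101010 pc3: +8 =56
r43=101011 pc4: +16 =72
r44=101100 pc3: +8 =80
r45=101101 pc4: +16 =96
r46=101110 pc4: +16 =112
r47=101111 pc5: +32 =144
r48=110000 pc2: +4 =148
r49=110001 pc3: +8 =156
r50=110010 pc3: +8 =164
r51=110011 pc4: +16 =180
r52=110100 pc3: +8 =188
r53=110101 pc4: +16 =204
r54=110110 pc4: +16 =220

Answer: 220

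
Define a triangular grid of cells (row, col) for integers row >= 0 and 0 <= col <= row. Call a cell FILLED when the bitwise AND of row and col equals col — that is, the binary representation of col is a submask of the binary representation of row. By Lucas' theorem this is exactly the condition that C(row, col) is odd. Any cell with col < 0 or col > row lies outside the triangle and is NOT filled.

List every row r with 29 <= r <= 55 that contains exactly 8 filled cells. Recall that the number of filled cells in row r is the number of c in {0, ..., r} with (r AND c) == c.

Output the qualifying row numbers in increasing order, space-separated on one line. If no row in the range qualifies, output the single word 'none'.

Answer: 35 37 38 41 42 44 49 50 52

Derivation:
Row r has 2^popcount(r) filled cells, so we need popcount(r) = log2(8) = 3.
Scan r = 29..55 and keep those with exactly 3 one-bits:
r=29=11101 popcount=4 -> skip
r=30=11110 popcount=4 -> skip
r=31=11111 popcount=5 -> skip
r=32=100000 popcount=1 -> skip
r=33=100001 popcount=2 -> skip
r=34=100010 popcount=2 -> skip
r=35=100011 popcount=3 -> KEEP
r=36=100100 popcount=2 -> skip
r=37=100101 popcount=3 -> KEEP
r=38=100110 popcount=3 -> KEEP
r=39=100111 popcount=4 -> skip
r=40=101000 popcount=2 -> skip
r=41=101001 popcount=3 -> KEEP
r=42=101010 popcount=3 -> KEEP
r=43=101011 popcount=4 -> skip
r=44=101100 popcount=3 -> KEEP
r=45=101101 popcount=4 -> skip
r=46=101110 popcount=4 -> skip
r=47=101111 popcount=5 -> skip
r=48=110000 popcount=2 -> skip
r=49=110001 popcount=3 -> KEEP
r=50=110010 popcount=3 -> KEEP
r=51=110011 popcount=4 -> skip
r=52=110100 popcount=3 -> KEEP
r=53=110101 popcount=4 -> skip
r=54=110110 popcount=4 -> skip
r=55=110111 popcount=5 -> skip
Kept rows: 35 37 38 41 42 44 49 50 52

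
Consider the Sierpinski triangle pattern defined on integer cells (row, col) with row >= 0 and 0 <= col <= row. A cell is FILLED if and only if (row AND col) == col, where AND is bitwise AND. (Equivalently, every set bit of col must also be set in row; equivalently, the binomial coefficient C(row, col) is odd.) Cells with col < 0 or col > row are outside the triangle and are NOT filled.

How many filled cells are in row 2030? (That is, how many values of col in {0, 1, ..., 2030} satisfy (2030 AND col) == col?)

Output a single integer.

2030 in binary = 11111101110
popcount(2030) = number of 1-bits in 11111101110 = 9
A col c satisfies (2030 AND c) == c iff every set bit of c is also set in 2030; each of the 9 set bits of 2030 can independently be on or off in c.
count = 2^9 = 512

Answer: 512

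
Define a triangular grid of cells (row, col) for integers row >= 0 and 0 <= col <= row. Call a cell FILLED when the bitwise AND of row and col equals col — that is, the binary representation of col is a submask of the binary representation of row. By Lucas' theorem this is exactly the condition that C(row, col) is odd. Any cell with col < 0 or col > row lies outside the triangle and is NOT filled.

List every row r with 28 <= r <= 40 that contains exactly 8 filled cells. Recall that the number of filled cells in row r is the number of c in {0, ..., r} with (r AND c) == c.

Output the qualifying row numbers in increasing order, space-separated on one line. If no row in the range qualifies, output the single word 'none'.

Answer: 28 35 37 38

Derivation:
Row r has 2^popcount(r) filled cells, so we need popcount(r) = log2(8) = 3.
Scan r = 28..40 and keep those with exactly 3 one-bits:
r=28=11100 popcount=3 -> KEEP
r=29=11101 popcount=4 -> skip
r=30=11110 popcount=4 -> skip
r=31=11111 popcount=5 -> skip
r=32=100000 popcount=1 -> skip
r=33=100001 popcount=2 -> skip
r=34=100010 popcount=2 -> skip
r=35=100011 popcount=3 -> KEEP
r=36=100100 popcount=2 -> skip
r=37=100101 popcount=3 -> KEEP
r=38=100110 popcount=3 -> KEEP
r=39=100111 popcount=4 -> skip
r=40=101000 popcount=2 -> skip
Kept rows: 28 35 37 38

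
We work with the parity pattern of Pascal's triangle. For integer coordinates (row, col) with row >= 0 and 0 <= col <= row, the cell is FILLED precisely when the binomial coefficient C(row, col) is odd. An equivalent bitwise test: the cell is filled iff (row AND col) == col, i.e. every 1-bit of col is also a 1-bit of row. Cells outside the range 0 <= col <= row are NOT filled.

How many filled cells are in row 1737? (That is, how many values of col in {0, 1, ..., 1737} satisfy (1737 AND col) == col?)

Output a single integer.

Answer: 64

Derivation:
1737 in binary = 11011001001
popcount(1737) = number of 1-bits in 11011001001 = 6
A col c satisfies (1737 AND c) == c iff every set bit of c is also set in 1737; each of the 6 set bits of 1737 can independently be on or off in c.
count = 2^6 = 64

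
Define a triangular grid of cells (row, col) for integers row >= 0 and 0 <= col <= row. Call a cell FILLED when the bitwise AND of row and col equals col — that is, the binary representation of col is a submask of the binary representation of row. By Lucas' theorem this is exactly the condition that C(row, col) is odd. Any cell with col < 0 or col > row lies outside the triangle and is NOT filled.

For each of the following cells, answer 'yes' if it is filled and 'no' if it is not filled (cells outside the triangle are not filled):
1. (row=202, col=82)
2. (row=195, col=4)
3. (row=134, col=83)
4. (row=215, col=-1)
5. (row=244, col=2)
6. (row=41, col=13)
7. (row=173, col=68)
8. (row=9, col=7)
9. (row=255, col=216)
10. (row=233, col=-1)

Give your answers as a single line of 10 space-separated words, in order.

Answer: no no no no no no no no yes no

Derivation:
(202,82): row=0b11001010, col=0b1010010, row AND col = 0b1000010 = 66; 66 != 82 -> empty
(195,4): row=0b11000011, col=0b100, row AND col = 0b0 = 0; 0 != 4 -> empty
(134,83): row=0b10000110, col=0b1010011, row AND col = 0b10 = 2; 2 != 83 -> empty
(215,-1): col outside [0, 215] -> not filled
(244,2): row=0b11110100, col=0b10, row AND col = 0b0 = 0; 0 != 2 -> empty
(41,13): row=0b101001, col=0b1101, row AND col = 0b1001 = 9; 9 != 13 -> empty
(173,68): row=0b10101101, col=0b1000100, row AND col = 0b100 = 4; 4 != 68 -> empty
(9,7): row=0b1001, col=0b111, row AND col = 0b1 = 1; 1 != 7 -> empty
(255,216): row=0b11111111, col=0b11011000, row AND col = 0b11011000 = 216; 216 == 216 -> filled
(233,-1): col outside [0, 233] -> not filled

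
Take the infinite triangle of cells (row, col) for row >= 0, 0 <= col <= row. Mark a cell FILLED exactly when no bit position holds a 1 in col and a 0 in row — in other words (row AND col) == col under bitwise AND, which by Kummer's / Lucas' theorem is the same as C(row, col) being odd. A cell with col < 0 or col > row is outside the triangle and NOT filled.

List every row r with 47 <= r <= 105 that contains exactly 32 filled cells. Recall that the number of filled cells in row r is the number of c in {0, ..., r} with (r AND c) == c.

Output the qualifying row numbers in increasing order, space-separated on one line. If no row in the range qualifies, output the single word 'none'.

Answer: 47 55 59 61 62 79 87 91 93 94 103

Derivation:
Row r has 2^popcount(r) filled cells, so we need popcount(r) = log2(32) = 5.
Scan r = 47..105 and keep those with exactly 5 one-bits:
r=47=101111 popcount=5 -> KEEP
r=48=110000 popcount=2 -> skip
r=49=110001 popcount=3 -> skip
r=50=110010 popcount=3 -> skip
r=51=110011 popcount=4 -> skip
r=52=110100 popcount=3 -> skip
r=53=110101 popcount=4 -> skip
r=54=110110 popcount=4 -> skip
r=55=110111 popcount=5 -> KEEP
r=56=111000 popcount=3 -> skip
r=57=111001 popcount=4 -> skip
r=58=111010 popcount=4 -> skip
r=59=111011 popcount=5 -> KEEP
r=60=111100 popcount=4 -> skip
r=61=111101 popcount=5 -> KEEP
r=62=111110 popcount=5 -> KEEP
r=63=111111 popcount=6 -> skip
r=64=1000000 popcount=1 -> skip
r=65=1000001 popcount=2 -> skip
r=66=1000010 popcount=2 -> skip
r=67=1000011 popcount=3 -> skip
r=68=1000100 popcount=2 -> skip
r=69=1000101 popcount=3 -> skip
r=70=1000110 popcount=3 -> skip
r=71=1000111 popcount=4 -> skip
r=72=1001000 popcount=2 -> skip
r=73=1001001 popcount=3 -> skip
r=74=1001010 popcount=3 -> skip
r=75=1001011 popcount=4 -> skip
r=76=1001100 popcount=3 -> skip
r=77=1001101 popcount=4 -> skip
r=78=1001110 popcount=4 -> skip
r=79=1001111 popcount=5 -> KEEP
r=80=1010000 popcount=2 -> skip
r=81=1010001 popcount=3 -> skip
r=82=1010010 popcount=3 -> skip
r=83=1010011 popcount=4 -> skip
r=84=1010100 popcount=3 -> skip
r=85=1010101 popcount=4 -> skip
r=86=1010110 popcount=4 -> skip
r=87=1010111 popcount=5 -> KEEP
r=88=1011000 popcount=3 -> skip
r=89=1011001 popcount=4 -> skip
r=90=1011010 popcount=4 -> skip
r=91=1011011 popcount=5 -> KEEP
r=92=1011100 popcount=4 -> skip
r=93=1011101 popcount=5 -> KEEP
r=94=1011110 popcount=5 -> KEEP
r=95=1011111 popcount=6 -> skip
r=96=1100000 popcount=2 -> skip
r=97=1100001 popcount=3 -> skip
r=98=1100010 popcount=3 -> skip
r=99=1100011 popcount=4 -> skip
r=100=1100100 popcount=3 -> skip
r=101=1100101 popcount=4 -> skip
r=102=1100110 popcount=4 -> skip
r=103=1100111 popcount=5 -> KEEP
r=104=1101000 popcount=3 -> skip
r=105=1101001 popcount=4 -> skip
Kept rows: 47 55 59 61 62 79 87 91 93 94 103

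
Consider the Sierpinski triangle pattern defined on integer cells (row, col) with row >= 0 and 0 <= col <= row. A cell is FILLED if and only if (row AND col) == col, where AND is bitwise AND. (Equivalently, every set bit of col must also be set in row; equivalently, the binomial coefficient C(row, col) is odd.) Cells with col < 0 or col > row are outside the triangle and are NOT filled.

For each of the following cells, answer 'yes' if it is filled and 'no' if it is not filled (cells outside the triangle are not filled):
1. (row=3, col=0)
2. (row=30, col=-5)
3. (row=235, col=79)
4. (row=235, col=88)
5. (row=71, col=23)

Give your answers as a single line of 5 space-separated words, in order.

(3,0): row=0b11, col=0b0, row AND col = 0b0 = 0; 0 == 0 -> filled
(30,-5): col outside [0, 30] -> not filled
(235,79): row=0b11101011, col=0b1001111, row AND col = 0b1001011 = 75; 75 != 79 -> empty
(235,88): row=0b11101011, col=0b1011000, row AND col = 0b1001000 = 72; 72 != 88 -> empty
(71,23): row=0b1000111, col=0b10111, row AND col = 0b111 = 7; 7 != 23 -> empty

Answer: yes no no no no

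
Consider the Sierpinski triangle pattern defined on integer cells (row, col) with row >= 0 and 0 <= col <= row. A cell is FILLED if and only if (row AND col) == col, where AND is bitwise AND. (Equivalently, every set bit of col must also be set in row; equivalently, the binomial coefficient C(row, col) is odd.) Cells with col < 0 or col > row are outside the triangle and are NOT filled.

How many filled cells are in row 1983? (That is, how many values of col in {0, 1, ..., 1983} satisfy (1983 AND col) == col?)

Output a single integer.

Answer: 1024

Derivation:
1983 in binary = 11110111111
popcount(1983) = number of 1-bits in 11110111111 = 10
A col c satisfies (1983 AND c) == c iff every set bit of c is also set in 1983; each of the 10 set bits of 1983 can independently be on or off in c.
count = 2^10 = 1024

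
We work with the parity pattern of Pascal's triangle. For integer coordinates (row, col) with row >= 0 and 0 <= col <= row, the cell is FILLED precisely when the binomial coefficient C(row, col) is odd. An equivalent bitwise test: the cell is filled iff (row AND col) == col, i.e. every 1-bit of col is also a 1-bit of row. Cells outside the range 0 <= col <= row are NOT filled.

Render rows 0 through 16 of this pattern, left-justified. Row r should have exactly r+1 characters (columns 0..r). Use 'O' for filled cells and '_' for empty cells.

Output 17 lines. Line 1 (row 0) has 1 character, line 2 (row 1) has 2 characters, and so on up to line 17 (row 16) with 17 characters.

r0=0: O
r1=1: OO
r2=10: O_O
r3=11: OOOO
r4=100: O___O
r5=101: OO__OO
r6=110: O_O_O_O
r7=111: OOOOOOOO
r8=1000: O_______O
r9=1001: OO______OO
r10=1010: O_O_____O_O
r11=1011: OOOO____OOOO
r12=1100: O___O___O___O
r13=1101: OO__OO__OO__OO
r14=1110: O_O_O_O_O_O_O_O
r15=1111: OOOOOOOOOOOOOOOO
r16=10000: O_______________O

Answer: O
OO
O_O
OOOO
O___O
OO__OO
O_O_O_O
OOOOOOOO
O_______O
OO______OO
O_O_____O_O
OOOO____OOOO
O___O___O___O
OO__OO__OO__OO
O_O_O_O_O_O_O_O
OOOOOOOOOOOOOOOO
O_______________O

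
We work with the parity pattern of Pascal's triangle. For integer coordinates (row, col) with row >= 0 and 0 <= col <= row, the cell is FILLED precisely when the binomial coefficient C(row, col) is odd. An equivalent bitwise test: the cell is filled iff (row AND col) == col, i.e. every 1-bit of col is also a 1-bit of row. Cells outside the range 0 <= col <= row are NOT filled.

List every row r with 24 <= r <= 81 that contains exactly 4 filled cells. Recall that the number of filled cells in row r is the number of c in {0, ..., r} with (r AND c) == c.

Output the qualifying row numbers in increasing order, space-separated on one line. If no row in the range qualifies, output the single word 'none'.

Answer: 24 33 34 36 40 48 65 66 68 72 80

Derivation:
Row r has 2^popcount(r) filled cells, so we need popcount(r) = log2(4) = 2.
Scan r = 24..81 and keep those with exactly 2 one-bits:
r=24=11000 popcount=2 -> KEEP
r=25=11001 popcount=3 -> skip
r=26=11010 popcount=3 -> skip
r=27=11011 popcount=4 -> skip
r=28=11100 popcount=3 -> skip
r=29=11101 popcount=4 -> skip
r=30=11110 popcount=4 -> skip
r=31=11111 popcount=5 -> skip
r=32=100000 popcount=1 -> skip
r=33=100001 popcount=2 -> KEEP
r=34=100010 popcount=2 -> KEEP
r=35=100011 popcount=3 -> skip
r=36=100100 popcount=2 -> KEEP
r=37=100101 popcount=3 -> skip
r=38=100110 popcount=3 -> skip
r=39=100111 popcount=4 -> skip
r=40=101000 popcount=2 -> KEEP
r=41=101001 popcount=3 -> skip
r=42=101010 popcount=3 -> skip
r=43=101011 popcount=4 -> skip
r=44=101100 popcount=3 -> skip
r=45=101101 popcount=4 -> skip
r=46=101110 popcount=4 -> skip
r=47=101111 popcount=5 -> skip
r=48=110000 popcount=2 -> KEEP
r=49=110001 popcount=3 -> skip
r=50=110010 popcount=3 -> skip
r=51=110011 popcount=4 -> skip
r=52=110100 popcount=3 -> skip
r=53=110101 popcount=4 -> skip
r=54=110110 popcount=4 -> skip
r=55=110111 popcount=5 -> skip
r=56=111000 popcount=3 -> skip
r=57=111001 popcount=4 -> skip
r=58=111010 popcount=4 -> skip
r=59=111011 popcount=5 -> skip
r=60=111100 popcount=4 -> skip
r=61=111101 popcount=5 -> skip
r=62=111110 popcount=5 -> skip
r=63=111111 popcount=6 -> skip
r=64=1000000 popcount=1 -> skip
r=65=1000001 popcount=2 -> KEEP
r=66=1000010 popcount=2 -> KEEP
r=67=1000011 popcount=3 -> skip
r=68=1000100 popcount=2 -> KEEP
r=69=1000101 popcount=3 -> skip
r=70=1000110 popcount=3 -> skip
r=71=1000111 popcount=4 -> skip
r=72=1001000 popcount=2 -> KEEP
r=73=1001001 popcount=3 -> skip
r=74=1001010 popcount=3 -> skip
r=75=1001011 popcount=4 -> skip
r=76=1001100 popcount=3 -> skip
r=77=1001101 popcount=4 -> skip
r=78=1001110 popcount=4 -> skip
r=79=1001111 popcount=5 -> skip
r=80=1010000 popcount=2 -> KEEP
r=81=1010001 popcount=3 -> skip
Kept rows: 24 33 34 36 40 48 65 66 68 72 80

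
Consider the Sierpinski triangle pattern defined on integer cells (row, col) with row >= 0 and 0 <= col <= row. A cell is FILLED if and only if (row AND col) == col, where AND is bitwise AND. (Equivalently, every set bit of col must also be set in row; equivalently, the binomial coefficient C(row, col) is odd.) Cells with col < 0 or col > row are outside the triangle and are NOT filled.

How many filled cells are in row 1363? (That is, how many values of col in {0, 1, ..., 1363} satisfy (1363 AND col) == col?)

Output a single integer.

1363 in binary = 10101010011
popcount(1363) = number of 1-bits in 10101010011 = 6
A col c satisfies (1363 AND c) == c iff every set bit of c is also set in 1363; each of the 6 set bits of 1363 can independently be on or off in c.
count = 2^6 = 64

Answer: 64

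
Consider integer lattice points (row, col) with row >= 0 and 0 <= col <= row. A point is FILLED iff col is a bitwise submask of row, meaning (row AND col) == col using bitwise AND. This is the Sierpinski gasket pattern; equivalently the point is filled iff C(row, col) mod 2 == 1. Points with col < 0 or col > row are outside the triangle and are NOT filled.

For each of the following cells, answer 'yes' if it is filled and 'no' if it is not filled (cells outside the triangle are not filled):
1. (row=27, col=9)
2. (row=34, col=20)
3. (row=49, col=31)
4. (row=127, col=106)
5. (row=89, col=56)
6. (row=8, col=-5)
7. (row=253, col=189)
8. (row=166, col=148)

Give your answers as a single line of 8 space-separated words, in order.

(27,9): row=0b11011, col=0b1001, row AND col = 0b1001 = 9; 9 == 9 -> filled
(34,20): row=0b100010, col=0b10100, row AND col = 0b0 = 0; 0 != 20 -> empty
(49,31): row=0b110001, col=0b11111, row AND col = 0b10001 = 17; 17 != 31 -> empty
(127,106): row=0b1111111, col=0b1101010, row AND col = 0b1101010 = 106; 106 == 106 -> filled
(89,56): row=0b1011001, col=0b111000, row AND col = 0b11000 = 24; 24 != 56 -> empty
(8,-5): col outside [0, 8] -> not filled
(253,189): row=0b11111101, col=0b10111101, row AND col = 0b10111101 = 189; 189 == 189 -> filled
(166,148): row=0b10100110, col=0b10010100, row AND col = 0b10000100 = 132; 132 != 148 -> empty

Answer: yes no no yes no no yes no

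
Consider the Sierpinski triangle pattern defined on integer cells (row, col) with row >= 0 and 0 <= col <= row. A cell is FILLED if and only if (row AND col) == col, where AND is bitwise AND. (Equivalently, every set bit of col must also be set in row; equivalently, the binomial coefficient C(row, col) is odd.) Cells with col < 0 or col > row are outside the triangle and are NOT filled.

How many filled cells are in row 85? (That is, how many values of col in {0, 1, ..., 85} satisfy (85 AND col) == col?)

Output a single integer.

Answer: 16

Derivation:
85 in binary = 1010101
popcount(85) = number of 1-bits in 1010101 = 4
A col c satisfies (85 AND c) == c iff every set bit of c is also set in 85; each of the 4 set bits of 85 can independently be on or off in c.
count = 2^4 = 16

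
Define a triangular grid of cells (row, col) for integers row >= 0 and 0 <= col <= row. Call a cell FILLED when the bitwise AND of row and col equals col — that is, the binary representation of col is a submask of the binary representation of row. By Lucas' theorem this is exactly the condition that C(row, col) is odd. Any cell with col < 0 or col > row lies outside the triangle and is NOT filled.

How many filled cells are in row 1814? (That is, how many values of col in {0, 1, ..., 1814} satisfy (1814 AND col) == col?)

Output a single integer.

Answer: 64

Derivation:
1814 in binary = 11100010110
popcount(1814) = number of 1-bits in 11100010110 = 6
A col c satisfies (1814 AND c) == c iff every set bit of c is also set in 1814; each of the 6 set bits of 1814 can independently be on or off in c.
count = 2^6 = 64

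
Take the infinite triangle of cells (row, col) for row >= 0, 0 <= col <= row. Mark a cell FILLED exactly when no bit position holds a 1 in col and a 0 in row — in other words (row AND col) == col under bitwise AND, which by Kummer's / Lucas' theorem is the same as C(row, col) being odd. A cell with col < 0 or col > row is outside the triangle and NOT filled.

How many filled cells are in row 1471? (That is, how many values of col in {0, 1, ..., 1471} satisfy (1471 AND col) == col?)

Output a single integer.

1471 in binary = 10110111111
popcount(1471) = number of 1-bits in 10110111111 = 9
A col c satisfies (1471 AND c) == c iff every set bit of c is also set in 1471; each of the 9 set bits of 1471 can independently be on or off in c.
count = 2^9 = 512

Answer: 512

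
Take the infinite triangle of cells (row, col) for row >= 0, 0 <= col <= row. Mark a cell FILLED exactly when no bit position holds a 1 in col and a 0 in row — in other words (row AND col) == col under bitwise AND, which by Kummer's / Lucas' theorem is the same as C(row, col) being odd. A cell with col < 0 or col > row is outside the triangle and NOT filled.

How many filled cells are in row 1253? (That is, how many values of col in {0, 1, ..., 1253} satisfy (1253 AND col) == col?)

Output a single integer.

Answer: 64

Derivation:
1253 in binary = 10011100101
popcount(1253) = number of 1-bits in 10011100101 = 6
A col c satisfies (1253 AND c) == c iff every set bit of c is also set in 1253; each of the 6 set bits of 1253 can independently be on or off in c.
count = 2^6 = 64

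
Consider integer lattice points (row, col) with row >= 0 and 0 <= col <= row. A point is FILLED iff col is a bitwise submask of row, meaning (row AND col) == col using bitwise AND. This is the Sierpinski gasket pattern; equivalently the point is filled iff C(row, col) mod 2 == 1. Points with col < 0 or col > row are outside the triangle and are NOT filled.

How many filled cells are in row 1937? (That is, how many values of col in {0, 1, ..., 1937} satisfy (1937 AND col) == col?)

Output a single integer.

1937 in binary = 11110010001
popcount(1937) = number of 1-bits in 11110010001 = 6
A col c satisfies (1937 AND c) == c iff every set bit of c is also set in 1937; each of the 6 set bits of 1937 can independently be on or off in c.
count = 2^6 = 64

Answer: 64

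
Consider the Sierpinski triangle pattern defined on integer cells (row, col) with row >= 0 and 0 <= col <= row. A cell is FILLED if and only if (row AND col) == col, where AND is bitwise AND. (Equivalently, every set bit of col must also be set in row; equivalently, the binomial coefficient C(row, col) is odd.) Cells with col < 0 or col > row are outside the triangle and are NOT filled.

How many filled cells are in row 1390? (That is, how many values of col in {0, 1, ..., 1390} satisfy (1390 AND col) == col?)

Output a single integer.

Answer: 128

Derivation:
1390 in binary = 10101101110
popcount(1390) = number of 1-bits in 10101101110 = 7
A col c satisfies (1390 AND c) == c iff every set bit of c is also set in 1390; each of the 7 set bits of 1390 can independently be on or off in c.
count = 2^7 = 128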